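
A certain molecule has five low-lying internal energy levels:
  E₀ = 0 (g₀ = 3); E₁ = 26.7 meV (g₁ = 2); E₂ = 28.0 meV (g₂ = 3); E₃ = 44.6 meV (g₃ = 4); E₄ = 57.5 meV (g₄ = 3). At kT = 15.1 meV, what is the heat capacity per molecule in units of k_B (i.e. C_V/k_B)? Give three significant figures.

Eᵢ/kT = 0, 1.7682, 1.8543, 2.9536, 3.8079.
Z = Σ gᵢe^(−Eᵢ/kT) = 3·e^(−0) + 2·e^(−1.7682) + 3·e^(−1.8543) + 4·e^(−2.9536) + 3·e^(−3.8079) = 3.0000 + 0.34128 + 0.46969 + 0.20861 + 0.066584 = 4.0862.
⟨E⟩ = 8.6623 meV, ⟨E²⟩ = 305.08 meV².
C_V/k_B = (⟨E²⟩ − ⟨E⟩²)/(kT)² = (305.08 − 75.035)/228.01 = 1.01.

1.01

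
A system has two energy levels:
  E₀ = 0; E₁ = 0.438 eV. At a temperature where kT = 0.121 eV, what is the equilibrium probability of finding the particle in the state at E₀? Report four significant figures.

Eᵢ/kT = 0, 3.61983.
Z = Σ e^(−Eᵢ/kT) = e^(−0) + e^(−3.61983) = 1.00000 + 0.0267872 = 1.02679.
P₀ = e^(−E₀/kT) / Z = 1.00000/1.02679 = 0.9739.

0.9739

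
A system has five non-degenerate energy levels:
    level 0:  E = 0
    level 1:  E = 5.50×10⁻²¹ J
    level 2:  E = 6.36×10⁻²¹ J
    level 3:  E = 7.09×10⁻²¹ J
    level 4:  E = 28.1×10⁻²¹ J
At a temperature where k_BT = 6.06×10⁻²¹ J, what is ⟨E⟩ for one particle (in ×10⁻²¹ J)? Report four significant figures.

Eᵢ/kT = 0, 0.907591, 1.04950, 1.16997, 4.63696.
Z = Σ e^(−Eᵢ/kT) = e^(−0) + e^(−0.907591) + e^(−1.04950) + e^(−1.16997) + e^(−4.63696) = 1.00000 + 0.403495 + 0.350113 + 0.310376 + 0.00968710 = 2.07367.
⟨E⟩ = Σ Eᵢ e^(−Eᵢ/kT) / Z = (0·1.00000 + 5.50·0.403495 + 6.36·0.350113 + 7.09·0.310376 + 28.1·0.00968710) / 2.07367 = 3.336 ×10⁻²¹ J.

3.336 ×10⁻²¹ J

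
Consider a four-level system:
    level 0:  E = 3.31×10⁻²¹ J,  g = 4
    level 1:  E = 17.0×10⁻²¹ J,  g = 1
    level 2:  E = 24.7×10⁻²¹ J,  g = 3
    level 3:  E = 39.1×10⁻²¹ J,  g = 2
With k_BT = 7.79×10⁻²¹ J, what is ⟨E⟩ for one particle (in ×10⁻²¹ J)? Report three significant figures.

Eᵢ/kT = 0.42490, 2.1823, 3.1707, 5.0193.
Z = Σ gᵢe^(−Eᵢ/kT) = 4·e^(−0.42490) + 1·e^(−2.1823) + 3·e^(−3.1707) + 2·e^(−5.0193) = 2.6153 + 0.11278 + 0.12592 + 0.013218 = 2.8672.
⟨E⟩ = Σ Eᵢ gᵢe^(−Eᵢ/kT) / Z = (3.31·2.6153 + 17.0·0.11278 + 24.7·0.12592 + 39.1·0.013218) / 2.8672 = 4.95 ×10⁻²¹ J.

4.95 ×10⁻²¹ J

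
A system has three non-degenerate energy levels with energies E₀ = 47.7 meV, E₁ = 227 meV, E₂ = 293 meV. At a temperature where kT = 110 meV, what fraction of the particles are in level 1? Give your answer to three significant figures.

Eᵢ/kT = 0.43364, 2.0636, 2.6636.
Z = Σ e^(−Eᵢ/kT) = e^(−0.43364) + e^(−2.0636) + e^(−2.6636) = 0.64815 + 0.12700 + 0.069697 = 0.84485.
P₁ = e^(−E₁/kT) / Z = 0.12700/0.84485 = 0.150.

0.150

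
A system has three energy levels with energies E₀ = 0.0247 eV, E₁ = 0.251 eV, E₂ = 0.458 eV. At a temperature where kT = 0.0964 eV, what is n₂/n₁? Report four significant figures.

0.1168

n₂/n₁ = exp[−(E₂−E₁)/kT] = exp(−(0.207 eV)/(0.0964 eV)) = exp(-2.14730) = 0.1168.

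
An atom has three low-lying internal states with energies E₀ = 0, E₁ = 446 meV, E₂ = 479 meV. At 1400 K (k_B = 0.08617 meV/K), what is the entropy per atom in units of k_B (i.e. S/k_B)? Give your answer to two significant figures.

0.20

k_BT = 0.08617 × 1400 K = 120.6 meV.
Eᵢ/kT = 0, 3.698, 3.972.
Z = Σ e^(−Eᵢ/kT) = e^(−0) + e^(−3.698) + e^(−3.972) = 1.000 + 0.02477 + 0.01884 = 1.044.
⟨E⟩ = Σ EᵢPᵢ = 19.23 meV.
S/k_B = ln Z + ⟨E⟩/kT = ln(1.044) + 19.23/120.6 = 0.04306 + 0.1595 = 0.20.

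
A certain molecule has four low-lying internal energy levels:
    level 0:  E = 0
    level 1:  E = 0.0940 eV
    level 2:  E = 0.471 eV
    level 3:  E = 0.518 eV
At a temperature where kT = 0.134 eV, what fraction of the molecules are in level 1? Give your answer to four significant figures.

Eᵢ/kT = 0, 0.701493, 3.51493, 3.86567.
Z = Σ e^(−Eᵢ/kT) = e^(−0) + e^(−0.701493) + e^(−3.51493) + e^(−3.86567) = 1.00000 + 0.495844 + 0.0297499 + 0.0209489 = 1.54654.
P₁ = e^(−E₁/kT) / Z = 0.495844/1.54654 = 0.3206.

0.3206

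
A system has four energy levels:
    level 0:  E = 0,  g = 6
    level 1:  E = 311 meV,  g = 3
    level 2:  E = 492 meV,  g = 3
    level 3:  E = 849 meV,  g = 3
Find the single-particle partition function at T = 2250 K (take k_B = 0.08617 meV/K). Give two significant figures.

Z = 6.9

k_BT = 0.08617 × 2250 K = 193.9 meV.
Eᵢ/kT = 0, 1.604, 2.537, 4.379.
Z = Σ gᵢe^(−Eᵢ/kT) = 6·e^(−0) + 3·e^(−1.604) + 3·e^(−2.537) + 3·e^(−4.379) = 6.000 + 0.6033 + 0.2373 + 0.03761 = 6.878.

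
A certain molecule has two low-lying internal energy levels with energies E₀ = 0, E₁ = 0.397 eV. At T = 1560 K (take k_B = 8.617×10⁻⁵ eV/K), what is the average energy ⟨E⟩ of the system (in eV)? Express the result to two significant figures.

0.020 eV

k_BT = 8.617×10⁻⁵ × 1560 K = 0.1344 eV.
Eᵢ/kT = 0, 2.954.
Z = Σ e^(−Eᵢ/kT) = e^(−0) + e^(−2.954) = 1.000 + 0.05213 = 1.052.
⟨E⟩ = Σ Eᵢ e^(−Eᵢ/kT) / Z = (0·1.000 + 0.397·0.05213) / 1.052 = 0.020 eV.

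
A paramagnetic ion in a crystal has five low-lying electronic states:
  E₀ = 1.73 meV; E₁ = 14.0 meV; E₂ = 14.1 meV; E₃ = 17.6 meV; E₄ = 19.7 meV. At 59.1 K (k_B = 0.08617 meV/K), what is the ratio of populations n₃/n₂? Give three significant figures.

k_BT = 0.08617 × 59.1 K = 5.0926 meV.
n₃/n₂ = exp[−(E₃−E₂)/kT] = exp(−(3.5 meV)/(5.0926 meV)) = exp(-0.68727) = 0.503.

0.503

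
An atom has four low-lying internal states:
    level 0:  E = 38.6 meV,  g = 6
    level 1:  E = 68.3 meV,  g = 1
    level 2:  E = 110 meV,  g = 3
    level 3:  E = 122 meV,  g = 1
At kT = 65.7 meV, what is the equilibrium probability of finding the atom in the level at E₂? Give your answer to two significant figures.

Eᵢ/kT = 0.5875, 1.040, 1.674, 1.857.
Z = Σ gᵢe^(−Eᵢ/kT) = 6·e^(−0.5875) + 1·e^(−1.040) + 3·e^(−1.674) + 1·e^(−1.857) = 3.334 + 0.3535 + 0.5625 + 0.1561 = 4.406.
P₂ = g₂ e^(−E₂/kT) / Z = 0.5625/4.406 = 0.13.

0.13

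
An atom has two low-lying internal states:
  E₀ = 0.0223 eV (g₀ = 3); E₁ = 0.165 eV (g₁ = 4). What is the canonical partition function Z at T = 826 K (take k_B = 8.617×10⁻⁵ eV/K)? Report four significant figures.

Z = 2.587

k_BT = 8.617×10⁻⁵ × 826 K = 0.0711764 eV.
Eᵢ/kT = 0.313306, 2.31818.
Z = Σ gᵢe^(−Eᵢ/kT) = 3·e^(−0.313306) + 4·e^(−2.31818) = 2.19308 + 0.393810 = 2.58689.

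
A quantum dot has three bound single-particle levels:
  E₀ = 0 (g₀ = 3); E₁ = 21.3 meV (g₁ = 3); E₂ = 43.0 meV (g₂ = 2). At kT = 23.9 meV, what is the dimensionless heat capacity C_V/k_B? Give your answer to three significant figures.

Eᵢ/kT = 0, 0.89121, 1.7992.
Z = Σ gᵢe^(−Eᵢ/kT) = 3·e^(−0) + 3·e^(−0.89121) + 2·e^(−1.7992) = 3.0000 + 1.2305 + 0.33086 = 4.5614.
⟨E⟩ = 8.8650 meV, ⟨E²⟩ = 256.51 meV².
C_V/k_B = (⟨E²⟩ − ⟨E⟩²)/(kT)² = (256.51 − 78.588)/571.21 = 0.311.

0.311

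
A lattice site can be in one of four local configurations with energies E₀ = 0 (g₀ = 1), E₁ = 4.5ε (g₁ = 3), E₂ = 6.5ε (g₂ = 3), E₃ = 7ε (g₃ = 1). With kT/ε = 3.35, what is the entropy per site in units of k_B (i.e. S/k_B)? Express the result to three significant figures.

Eᵢ/kT = 0, 1.3433, 1.9403, 2.0896.
Z = Σ gᵢe^(−Eᵢ/kT) = 1·e^(−0) + 3·e^(−1.3433) + 3·e^(−1.9403) + 1·e^(−2.0896) = 1.0000 + 0.78295 + 0.43098 + 0.12374 = 2.3377.
⟨E⟩ = Σ EᵢPᵢ = 3.0760 ε.
S/k_B = ln Z + ⟨E⟩/kT = ln(2.3377) + 3.0760/3.35 = 0.84917 + 0.91821 = 1.77.

1.77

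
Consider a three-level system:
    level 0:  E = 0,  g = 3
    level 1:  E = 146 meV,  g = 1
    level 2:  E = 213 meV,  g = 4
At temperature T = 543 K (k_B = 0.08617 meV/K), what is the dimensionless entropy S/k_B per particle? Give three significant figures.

1.23

k_BT = 0.08617 × 543 K = 46.790 meV.
Eᵢ/kT = 0, 3.1203, 4.5523.
Z = Σ gᵢe^(−Eᵢ/kT) = 3·e^(−0) + 1·e^(−3.1203) + 4·e^(−4.5523) = 3.0000 + 0.044144 + 0.042172 = 3.0863.
⟨E⟩ = Σ EᵢPᵢ = 4.9988 meV.
S/k_B = ln Z + ⟨E⟩/kT = ln(3.0863) + 4.9988/46.790 = 1.1270 + 0.10683 = 1.23.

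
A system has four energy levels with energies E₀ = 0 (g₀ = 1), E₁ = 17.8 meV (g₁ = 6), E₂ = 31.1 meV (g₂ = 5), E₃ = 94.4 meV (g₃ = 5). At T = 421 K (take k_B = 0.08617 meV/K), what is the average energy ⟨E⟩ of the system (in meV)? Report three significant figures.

k_BT = 0.08617 × 421 K = 36.278 meV.
Eᵢ/kT = 0, 0.49066, 0.85727, 2.6021.
Z = Σ gᵢe^(−Eᵢ/kT) = 1·e^(−0) + 6·e^(−0.49066) + 5·e^(−0.85727) + 5·e^(−2.6021) = 1.0000 + 3.6733 + 2.1216 + 0.37059 = 7.1655.
⟨E⟩ = Σ Eᵢ gᵢe^(−Eᵢ/kT) / Z = (0·1.0000 + 17.8·3.6733 + 31.1·2.1216 + 94.4·0.37059) / 7.1655 = 23.2 meV.

23.2 meV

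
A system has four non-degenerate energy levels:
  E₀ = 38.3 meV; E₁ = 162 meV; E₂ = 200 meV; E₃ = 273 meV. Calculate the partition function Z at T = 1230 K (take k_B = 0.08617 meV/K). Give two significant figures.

Z = 1.1

k_BT = 0.08617 × 1230 K = 106.0 meV.
Eᵢ/kT = 0.3613, 1.528, 1.887, 2.575.
Z = Σ e^(−Eᵢ/kT) = e^(−0.3613) + e^(−1.528) + e^(−1.887) + e^(−2.575) = 0.6968 + 0.2170 + 0.1515 + 0.07615 = 1.141.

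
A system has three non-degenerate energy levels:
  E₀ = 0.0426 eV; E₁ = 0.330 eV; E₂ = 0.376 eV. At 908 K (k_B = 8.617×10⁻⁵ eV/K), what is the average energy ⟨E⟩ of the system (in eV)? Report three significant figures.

0.0541 eV

k_BT = 8.617×10⁻⁵ × 908 K = 0.078242 eV.
Eᵢ/kT = 0.54446, 4.2177, 4.8056.
Z = Σ e^(−Eᵢ/kT) = e^(−0.54446) + e^(−4.2177) + e^(−4.8056) = 0.58015 + 0.014732 + 0.0081838 = 0.60307.
⟨E⟩ = Σ Eᵢ e^(−Eᵢ/kT) / Z = (0.0426·0.58015 + 0.330·0.014732 + 0.376·0.0081838) / 0.60307 = 0.0541 eV.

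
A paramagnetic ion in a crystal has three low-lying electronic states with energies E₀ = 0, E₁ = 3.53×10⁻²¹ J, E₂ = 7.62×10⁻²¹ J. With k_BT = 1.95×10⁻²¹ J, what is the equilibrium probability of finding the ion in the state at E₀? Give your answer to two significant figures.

0.84

Eᵢ/kT = 0, 1.810, 3.908.
Z = Σ e^(−Eᵢ/kT) = e^(−0) + e^(−1.810) + e^(−3.908) = 1.000 + 0.1637 + 0.02008 = 1.184.
P₀ = e^(−E₀/kT) / Z = 1.000/1.184 = 0.84.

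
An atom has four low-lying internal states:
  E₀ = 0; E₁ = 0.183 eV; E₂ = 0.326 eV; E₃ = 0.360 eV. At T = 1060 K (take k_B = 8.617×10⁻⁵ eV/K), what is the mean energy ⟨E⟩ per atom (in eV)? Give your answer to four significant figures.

k_BT = 8.617×10⁻⁵ × 1060 K = 0.0913402 eV.
Eᵢ/kT = 0, 2.00350, 3.56907, 3.94131.
Z = Σ e^(−Eᵢ/kT) = e^(−0) + e^(−2.00350) + e^(−3.56907) + e^(−3.94131) = 1.00000 + 0.134862 + 0.0281821 + 0.0194228 = 1.18247.
⟨E⟩ = Σ Eᵢ e^(−Eᵢ/kT) / Z = (0·1.00000 + 0.183·0.134862 + 0.326·0.0281821 + 0.360·0.0194228) / 1.18247 = 0.03455 eV.

0.03455 eV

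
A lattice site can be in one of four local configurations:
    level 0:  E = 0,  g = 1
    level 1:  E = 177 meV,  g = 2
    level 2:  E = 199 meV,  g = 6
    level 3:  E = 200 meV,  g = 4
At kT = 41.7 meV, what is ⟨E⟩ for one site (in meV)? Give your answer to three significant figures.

Eᵢ/kT = 0, 4.2446, 4.7722, 4.7962.
Z = Σ gᵢe^(−Eᵢ/kT) = 1·e^(−0) + 2·e^(−4.2446) + 6·e^(−4.7722) + 4·e^(−4.7962) = 1.0000 + 0.028683 + 0.050770 + 0.033044 = 1.1125.
⟨E⟩ = Σ Eᵢ gᵢe^(−Eᵢ/kT) / Z = (0·1.0000 + 177·0.028683 + 199·0.050770 + 200·0.033044) / 1.1125 = 19.6 meV.

19.6 meV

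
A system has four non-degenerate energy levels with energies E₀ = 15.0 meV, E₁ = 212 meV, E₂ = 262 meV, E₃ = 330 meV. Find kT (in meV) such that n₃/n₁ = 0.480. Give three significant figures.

161 meV

n₃/n₁ = exp[−(E₃−E₁)/kT] = 0.480.
⇒ (E₃−E₁)/kT = ln(1/0.480) = ln(2.0833) = 0.73395.
kT = 118 meV / 0.73395 = 161 meV.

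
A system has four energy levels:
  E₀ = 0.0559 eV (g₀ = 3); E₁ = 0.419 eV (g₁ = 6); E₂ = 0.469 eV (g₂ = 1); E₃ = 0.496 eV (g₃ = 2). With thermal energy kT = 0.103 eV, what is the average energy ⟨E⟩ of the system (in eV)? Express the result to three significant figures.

0.0819 eV

Eᵢ/kT = 0.54272, 4.0680, 4.5534, 4.8155.
Z = Σ gᵢe^(−Eᵢ/kT) = 3·e^(−0.54272) + 6·e^(−4.0680) + 1·e^(−4.5534) + 2·e^(−4.8155) = 1.7435 + 0.10267 + 0.010531 + 0.016206 = 1.8729.
⟨E⟩ = Σ Eᵢ gᵢe^(−Eᵢ/kT) / Z = (0.0559·1.7435 + 0.419·0.10267 + 0.469·0.010531 + 0.496·0.016206) / 1.8729 = 0.0819 eV.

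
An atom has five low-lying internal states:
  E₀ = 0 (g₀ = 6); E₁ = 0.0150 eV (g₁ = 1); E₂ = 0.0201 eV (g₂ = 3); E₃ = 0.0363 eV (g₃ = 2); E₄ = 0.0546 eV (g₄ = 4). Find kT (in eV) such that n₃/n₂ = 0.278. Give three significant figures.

0.0185 eV

n₃/n₂ = (g₃/g₂) exp[−(E₃−E₂)/kT] = 0.278.
⇒ (E₃−E₂)/kT = ln((2/3)/0.278) = ln(2.3981) = 0.87468.
kT = 0.0162 eV / 0.87468 = 0.0185 eV.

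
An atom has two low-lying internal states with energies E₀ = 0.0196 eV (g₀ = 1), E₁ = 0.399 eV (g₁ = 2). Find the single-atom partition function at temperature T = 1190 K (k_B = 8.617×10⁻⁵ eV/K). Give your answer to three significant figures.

Z = 0.867

k_BT = 8.617×10⁻⁵ × 1190 K = 0.10254 eV.
Eᵢ/kT = 0.19114, 3.8912.
Z = Σ gᵢe^(−Eᵢ/kT) = 1·e^(−0.19114) + 2·e^(−3.8912) = 0.82602 + 0.040842 = 0.86686.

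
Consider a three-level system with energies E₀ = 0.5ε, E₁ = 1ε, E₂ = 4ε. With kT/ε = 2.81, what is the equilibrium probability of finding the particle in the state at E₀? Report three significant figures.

0.471

Eᵢ/kT = 0.17794, 0.35587, 1.4235.
Z = Σ e^(−Eᵢ/kT) = e^(−0.17794) + e^(−0.35587) + e^(−1.4235) = 0.83699 + 0.70056 + 0.24087 = 1.7784.
P₀ = e^(−E₀/kT) / Z = 0.83699/1.7784 = 0.471.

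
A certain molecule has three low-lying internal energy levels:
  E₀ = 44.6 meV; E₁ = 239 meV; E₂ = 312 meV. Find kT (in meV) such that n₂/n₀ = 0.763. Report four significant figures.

n₂/n₀ = exp[−(E₂−E₀)/kT] = 0.763.
⇒ (E₂−E₀)/kT = ln(1/0.763) = ln(1.31062) = 0.270500.
kT = 267.4 meV / 0.270500 = 988.5 meV.

988.5 meV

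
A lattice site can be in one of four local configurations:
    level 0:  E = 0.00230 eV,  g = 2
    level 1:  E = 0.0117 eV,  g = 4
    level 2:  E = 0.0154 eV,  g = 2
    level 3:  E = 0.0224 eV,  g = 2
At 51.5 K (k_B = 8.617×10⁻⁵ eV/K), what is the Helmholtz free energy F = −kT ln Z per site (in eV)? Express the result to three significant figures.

-0.00195 eV

k_BT = 8.617×10⁻⁵ × 51.5 K = 0.0044378 eV.
Eᵢ/kT = 0.51827, 2.6364, 3.4702, 5.0475.
Z = Σ gᵢe^(−Eᵢ/kT) = 2·e^(−0.51827) + 4·e^(−2.6364) + 2·e^(−3.4702) + 2·e^(−5.0475) = 1.1911 + 0.28647 + 0.062222 + 0.012851 = 1.5526.
F = −kT ln Z = −0.0044378 × ln(1.5526) = −0.0044378 × 0.43993 = -0.00195 eV.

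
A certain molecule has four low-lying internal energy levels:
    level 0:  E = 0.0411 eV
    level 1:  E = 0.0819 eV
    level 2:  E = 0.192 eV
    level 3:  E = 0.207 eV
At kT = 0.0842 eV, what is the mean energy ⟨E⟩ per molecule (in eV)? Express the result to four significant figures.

Eᵢ/kT = 0.488124, 0.972684, 2.28029, 2.45843.
Z = Σ e^(−Eᵢ/kT) = e^(−0.488124) + e^(−0.972684) + e^(−2.28029) + e^(−2.45843) = 0.613777 + 0.378067 + 0.102255 + 0.0855692 = 1.17967.
⟨E⟩ = Σ Eᵢ e^(−Eᵢ/kT) / Z = (0.0411·0.613777 + 0.0819·0.378067 + 0.192·0.102255 + 0.207·0.0855692) / 1.17967 = 0.07929 eV.

0.07929 eV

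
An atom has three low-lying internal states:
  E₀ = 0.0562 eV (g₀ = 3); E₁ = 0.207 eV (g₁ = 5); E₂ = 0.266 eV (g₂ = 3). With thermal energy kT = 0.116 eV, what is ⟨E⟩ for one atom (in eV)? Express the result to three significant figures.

Eᵢ/kT = 0.48448, 1.7845, 2.2931.
Z = Σ gᵢe^(−Eᵢ/kT) = 3·e^(−0.48448) + 5·e^(−1.7845) + 3·e^(−2.2931) = 1.8481 + 0.83940 + 0.30286 = 2.9904.
⟨E⟩ = Σ Eᵢ gᵢe^(−Eᵢ/kT) / Z = (0.0562·1.8481 + 0.207·0.83940 + 0.266·0.30286) / 2.9904 = 0.120 eV.

0.120 eV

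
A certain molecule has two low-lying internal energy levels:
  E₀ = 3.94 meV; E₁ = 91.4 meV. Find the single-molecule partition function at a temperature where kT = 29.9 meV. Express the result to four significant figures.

Z = 0.9236

Eᵢ/kT = 0.131773, 3.05686.
Z = Σ e^(−Eᵢ/kT) = e^(−0.131773) + e^(−3.05686) = 0.876540 + 0.0470352 = 0.923575.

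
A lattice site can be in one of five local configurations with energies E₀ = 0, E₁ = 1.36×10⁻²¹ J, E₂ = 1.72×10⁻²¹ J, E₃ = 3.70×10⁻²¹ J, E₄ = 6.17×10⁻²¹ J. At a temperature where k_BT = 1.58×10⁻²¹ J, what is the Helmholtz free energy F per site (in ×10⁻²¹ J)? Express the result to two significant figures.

-0.99 ×10⁻²¹ J

Eᵢ/kT = 0, 0.8608, 1.089, 2.342, 3.905.
Z = Σ e^(−Eᵢ/kT) = e^(−0) + e^(−0.8608) + e^(−1.089) + e^(−2.342) + e^(−3.905) = 1.000 + 0.4228 + 0.3366 + 0.09614 + 0.02014 = 1.876.
F = −kT ln Z = −1.58 × ln(1.876) = −1.58 × 0.6291 = -0.99 ×10⁻²¹ J.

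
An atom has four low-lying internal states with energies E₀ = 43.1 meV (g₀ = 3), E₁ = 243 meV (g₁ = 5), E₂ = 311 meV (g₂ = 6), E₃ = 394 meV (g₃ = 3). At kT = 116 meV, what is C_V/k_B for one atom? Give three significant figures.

1.02

Eᵢ/kT = 0.37155, 2.0948, 2.6810, 3.3966.
Z = Σ gᵢe^(−Eᵢ/kT) = 3·e^(−0.37155) + 5·e^(−2.0948) + 6·e^(−2.6810) + 3·e^(−3.3966) = 2.0690 + 0.61547 + 0.41097 + 0.10046 = 3.1959.
⟨E⟩ = 127.08 meV, ⟨E²⟩ = 29892 meV².
C_V/k_B = (⟨E²⟩ − ⟨E⟩²)/(kT)² = (29892 − 16149)/13456 = 1.02.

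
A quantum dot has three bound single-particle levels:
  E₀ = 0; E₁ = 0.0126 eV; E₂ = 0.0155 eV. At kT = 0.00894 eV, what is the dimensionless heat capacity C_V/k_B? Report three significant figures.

Eᵢ/kT = 0, 1.4094, 1.7338.
Z = Σ e^(−Eᵢ/kT) = e^(−0) + e^(−1.4094) + e^(−1.7338) = 1.0000 + 0.24429 + 0.17661 = 1.4209.
⟨E⟩ = 0.0040928 eV, ⟨E²⟩ = 0.000057157 eV².
C_V/k_B = (⟨E²⟩ − ⟨E⟩²)/(kT)² = (0.000057157 − 0.000016751)/0.000079924 = 0.506.

0.506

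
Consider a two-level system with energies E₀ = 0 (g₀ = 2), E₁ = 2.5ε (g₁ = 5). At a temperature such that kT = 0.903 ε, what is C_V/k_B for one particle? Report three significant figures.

0.898

Eᵢ/kT = 0, 2.7685.
Z = Σ gᵢe^(−Eᵢ/kT) = 2·e^(−0) + 5·e^(−2.7685) = 2.0000 + 0.31378 = 2.3138.
⟨E⟩ = 0.33903 ε, ⟨E²⟩ = 0.84758 ε².
C_V/k_B = (⟨E²⟩ − ⟨E⟩²)/(kT)² = (0.84758 − 0.11494)/0.81541 = 0.898.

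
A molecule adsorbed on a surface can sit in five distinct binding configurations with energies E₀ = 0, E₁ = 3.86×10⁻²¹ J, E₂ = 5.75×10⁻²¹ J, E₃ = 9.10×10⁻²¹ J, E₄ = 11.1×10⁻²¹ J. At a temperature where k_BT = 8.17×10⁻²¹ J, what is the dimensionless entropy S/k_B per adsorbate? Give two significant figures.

1.5

Eᵢ/kT = 0, 0.4725, 0.7038, 1.114, 1.359.
Z = Σ e^(−Eᵢ/kT) = e^(−0) + e^(−0.4725) + e^(−0.7038) + e^(−1.114) + e^(−1.359) = 1.000 + 0.6234 + 0.4947 + 0.3282 + 0.2569 = 2.703.
⟨E⟩ = Σ EᵢPᵢ = 4.103 ×10⁻²¹ J.
S/k_B = ln Z + ⟨E⟩/kT = ln(2.703) + 4.103/8.17 = 0.9944 + 0.5022 = 1.5.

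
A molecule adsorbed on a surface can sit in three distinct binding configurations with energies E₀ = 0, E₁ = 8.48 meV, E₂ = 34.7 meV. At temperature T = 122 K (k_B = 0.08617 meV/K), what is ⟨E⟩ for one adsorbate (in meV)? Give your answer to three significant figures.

k_BT = 0.08617 × 122 K = 10.513 meV.
Eᵢ/kT = 0, 0.80662, 3.3007.
Z = Σ e^(−Eᵢ/kT) = e^(−0) + e^(−0.80662) + e^(−3.3007) = 1.0000 + 0.44636 + 0.036857 = 1.4832.
⟨E⟩ = Σ Eᵢ e^(−Eᵢ/kT) / Z = (0·1.0000 + 8.48·0.44636 + 34.7·0.036857) / 1.4832 = 3.41 meV.

3.41 meV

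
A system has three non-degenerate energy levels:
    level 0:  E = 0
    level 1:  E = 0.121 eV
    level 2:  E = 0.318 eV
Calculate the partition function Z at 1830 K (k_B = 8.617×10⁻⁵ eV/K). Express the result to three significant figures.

k_BT = 8.617×10⁻⁵ × 1830 K = 0.15769 eV.
Eᵢ/kT = 0, 0.76733, 2.0166.
Z = Σ e^(−Eᵢ/kT) = e^(−0) + e^(−0.76733) + e^(−2.0166) = 1.0000 + 0.46425 + 0.13311 = 1.5974.

Z = 1.60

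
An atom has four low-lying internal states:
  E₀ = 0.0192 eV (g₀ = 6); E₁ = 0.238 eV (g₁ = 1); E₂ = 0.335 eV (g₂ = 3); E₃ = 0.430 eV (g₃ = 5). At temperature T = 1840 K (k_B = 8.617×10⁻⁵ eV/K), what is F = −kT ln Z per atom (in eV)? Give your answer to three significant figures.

k_BT = 8.617×10⁻⁵ × 1840 K = 0.15855 eV.
Eᵢ/kT = 0.12110, 1.5011, 2.1129, 2.7121.
Z = Σ gᵢe^(−Eᵢ/kT) = 6·e^(−0.12110) + 1·e^(−1.5011) + 3·e^(−2.1129) + 5·e^(−2.7121) = 5.3157 + 0.22288 + 0.36266 + 0.33199 = 6.2332.
F = −kT ln Z = −0.15855 × ln(6.2332) = −0.15855 × 1.8299 = -0.290 eV.

-0.290 eV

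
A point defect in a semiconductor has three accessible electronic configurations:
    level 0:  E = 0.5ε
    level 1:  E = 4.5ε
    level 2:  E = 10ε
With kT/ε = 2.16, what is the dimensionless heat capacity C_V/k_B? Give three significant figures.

0.577

Eᵢ/kT = 0.23148, 2.0833, 4.6296.
Z = Σ e^(−Eᵢ/kT) = e^(−0.23148) + e^(−2.0833) + e^(−4.6296) = 0.79336 + 0.12452 + 0.0097587 = 0.92764.
⟨E⟩ = 1.1369 ε, ⟨E²⟩ = 3.9840 ε².
C_V/k_B = (⟨E²⟩ − ⟨E⟩²)/(kT)² = (3.9840 − 1.2925)/4.6656 = 0.577.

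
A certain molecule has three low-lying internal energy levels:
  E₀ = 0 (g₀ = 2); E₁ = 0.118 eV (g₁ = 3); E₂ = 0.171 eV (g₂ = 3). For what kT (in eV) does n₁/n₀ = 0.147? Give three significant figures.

0.0508 eV

n₁/n₀ = (g₁/g₀) exp[−(E₁−E₀)/kT] = 0.147.
⇒ (E₁−E₀)/kT = ln((3/2)/0.147) = ln(10.204) = 2.3228.
kT = 0.118 eV / 2.3228 = 0.0508 eV.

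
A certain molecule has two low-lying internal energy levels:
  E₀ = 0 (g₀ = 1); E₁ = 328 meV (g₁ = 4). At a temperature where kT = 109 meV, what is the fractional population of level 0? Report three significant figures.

Eᵢ/kT = 0, 3.0092.
Z = Σ gᵢe^(−Eᵢ/kT) = 1·e^(−0) + 4·e^(−3.0092) = 1.0000 + 0.19732 = 1.1973.
P₀ = g₀ e^(−E₀/kT) / Z = 1.0000/1.1973 = 0.835.

0.835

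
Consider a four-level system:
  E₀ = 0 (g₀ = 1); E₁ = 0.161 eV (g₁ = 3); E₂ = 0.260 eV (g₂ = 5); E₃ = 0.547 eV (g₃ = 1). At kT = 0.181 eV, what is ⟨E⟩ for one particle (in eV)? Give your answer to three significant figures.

0.154 eV

Eᵢ/kT = 0, 0.88950, 1.4365, 3.0221.
Z = Σ gᵢe^(−Eᵢ/kT) = 1·e^(−0) + 3·e^(−0.88950) + 5·e^(−1.4365) + 1·e^(−3.0221) = 1.0000 + 1.2326 + 1.1888 + 0.048699 = 3.4701.
⟨E⟩ = Σ Eᵢ gᵢe^(−Eᵢ/kT) / Z = (0·1.0000 + 0.161·1.2326 + 0.260·1.1888 + 0.547·0.048699) / 3.4701 = 0.154 eV.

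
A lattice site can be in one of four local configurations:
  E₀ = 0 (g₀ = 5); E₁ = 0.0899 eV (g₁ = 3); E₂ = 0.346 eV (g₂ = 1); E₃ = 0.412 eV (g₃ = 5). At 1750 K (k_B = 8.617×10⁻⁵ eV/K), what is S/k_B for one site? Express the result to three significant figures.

k_BT = 8.617×10⁻⁵ × 1750 K = 0.15080 eV.
Eᵢ/kT = 0, 0.59615, 2.2944, 2.7321.
Z = Σ gᵢe^(−Eᵢ/kT) = 5·e^(−0) + 3·e^(−0.59615) + 1·e^(−2.2944) + 5·e^(−2.7321) = 5.0000 + 1.6528 + 0.10082 + 0.32541 = 7.0790.
⟨E⟩ = Σ EᵢPᵢ = 0.044857 eV.
S/k_B = ln Z + ⟨E⟩/kT = ln(7.0790) + 0.044857/0.15080 = 1.9571 + 0.29746 = 2.25.

2.25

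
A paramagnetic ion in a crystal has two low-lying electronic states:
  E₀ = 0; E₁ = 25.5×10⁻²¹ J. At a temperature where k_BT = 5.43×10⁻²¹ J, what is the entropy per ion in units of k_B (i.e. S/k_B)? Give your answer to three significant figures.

Eᵢ/kT = 0, 4.6961.
Z = Σ e^(−Eᵢ/kT) = e^(−0) + e^(−4.6961) = 1.0000 + 0.0091308 = 1.0091.
⟨E⟩ = Σ EᵢPᵢ = 0.23074 ×10⁻²¹ J.
S/k_B = ln Z + ⟨E⟩/kT = ln(1.0091) + 0.23074/5.43 = 0.0090588 + 0.042494 = 0.0516.

0.0516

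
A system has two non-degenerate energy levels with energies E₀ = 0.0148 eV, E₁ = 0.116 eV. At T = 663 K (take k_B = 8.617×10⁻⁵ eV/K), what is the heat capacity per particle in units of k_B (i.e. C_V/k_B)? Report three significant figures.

0.390

k_BT = 8.617×10⁻⁵ × 663 K = 0.057131 eV.
Eᵢ/kT = 0.25905, 2.0304.
Z = Σ e^(−Eᵢ/kT) = e^(−0.25905) + e^(−2.0304) = 0.77178 + 0.13128 = 0.90306.
⟨E⟩ = 0.029512 eV, ⟨E²⟩ = 0.0021433 eV².
C_V/k_B = (⟨E²⟩ − ⟨E⟩²)/(kT)² = (0.0021433 − 0.00087096)/0.0032640 = 0.390.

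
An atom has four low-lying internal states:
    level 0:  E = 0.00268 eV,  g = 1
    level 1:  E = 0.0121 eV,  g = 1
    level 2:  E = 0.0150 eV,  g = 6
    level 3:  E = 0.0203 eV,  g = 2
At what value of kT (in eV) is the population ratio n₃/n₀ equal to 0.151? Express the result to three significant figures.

n₃/n₀ = (g₃/g₀) exp[−(E₃−E₀)/kT] = 0.151.
⇒ (E₃−E₀)/kT = ln((2/1)/0.151) = ln(13.245) = 2.5836.
kT = 0.01762 eV / 2.5836 = 0.00682 eV.

0.00682 eV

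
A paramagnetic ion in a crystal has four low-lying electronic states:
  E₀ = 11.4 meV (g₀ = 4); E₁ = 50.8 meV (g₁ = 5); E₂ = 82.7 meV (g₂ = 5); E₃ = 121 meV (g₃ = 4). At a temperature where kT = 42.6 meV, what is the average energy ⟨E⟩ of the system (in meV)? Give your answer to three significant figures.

36.1 meV

Eᵢ/kT = 0.26761, 1.1925, 1.9413, 2.8404.
Z = Σ gᵢe^(−Eᵢ/kT) = 4·e^(−0.26761) + 5·e^(−1.1925) + 5·e^(−1.9413) + 4·e^(−2.8404) = 3.0608 + 1.5173 + 0.71759 + 0.23361 = 5.5293.
⟨E⟩ = Σ Eᵢ gᵢe^(−Eᵢ/kT) / Z = (11.4·3.0608 + 50.8·1.5173 + 82.7·0.71759 + 121·0.23361) / 5.5293 = 36.1 meV.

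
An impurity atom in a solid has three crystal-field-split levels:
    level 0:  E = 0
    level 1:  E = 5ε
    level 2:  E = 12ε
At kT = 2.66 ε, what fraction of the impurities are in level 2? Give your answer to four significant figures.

0.009440

Eᵢ/kT = 0, 1.87970, 4.51128.
Z = Σ e^(−Eᵢ/kT) = e^(−0) + e^(−1.87970) + e^(−4.51128) = 1.00000 + 0.152636 + 0.0109844 = 1.16362.
P₂ = e^(−E₂/kT) / Z = 0.0109844/1.16362 = 0.009440.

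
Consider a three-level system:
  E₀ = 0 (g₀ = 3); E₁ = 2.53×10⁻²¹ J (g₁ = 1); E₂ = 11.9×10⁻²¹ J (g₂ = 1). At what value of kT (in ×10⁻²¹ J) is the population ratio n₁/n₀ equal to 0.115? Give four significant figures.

n₁/n₀ = (g₁/g₀) exp[−(E₁−E₀)/kT] = 0.115.
⇒ (E₁−E₀)/kT = ln((1/3)/0.115) = ln(2.89855) = 1.06421.
kT = 2.53 ×10⁻²¹ J / 1.06421 = 2.377 ×10⁻²¹ J.

2.377 ×10⁻²¹ J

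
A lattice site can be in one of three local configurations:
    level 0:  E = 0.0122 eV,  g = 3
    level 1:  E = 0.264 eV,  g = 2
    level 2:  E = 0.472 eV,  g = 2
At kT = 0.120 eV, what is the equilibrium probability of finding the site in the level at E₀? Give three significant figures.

0.912

Eᵢ/kT = 0.10167, 2.2000, 3.9333.
Z = Σ gᵢe^(−Eᵢ/kT) = 3·e^(−0.10167) + 2·e^(−2.2000) + 2·e^(−3.9333) = 2.7100 + 0.22161 + 0.039158 = 2.9708.
P₀ = g₀ e^(−E₀/kT) / Z = 2.7100/2.9708 = 0.912.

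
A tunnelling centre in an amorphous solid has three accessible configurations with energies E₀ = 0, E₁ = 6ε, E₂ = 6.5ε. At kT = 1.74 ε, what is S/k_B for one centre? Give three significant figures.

0.242

Eᵢ/kT = 0, 3.4483, 3.7356.
Z = Σ e^(−Eᵢ/kT) = e^(−0) + e^(−3.4483) + e^(−3.7356) = 1.0000 + 0.031800 + 0.023859 = 1.0557.
⟨E⟩ = Σ EᵢPᵢ = 0.32763 ε.
S/k_B = ln Z + ⟨E⟩/kT = ln(1.0557) + 0.32763/1.74 = 0.054204 + 0.18829 = 0.242.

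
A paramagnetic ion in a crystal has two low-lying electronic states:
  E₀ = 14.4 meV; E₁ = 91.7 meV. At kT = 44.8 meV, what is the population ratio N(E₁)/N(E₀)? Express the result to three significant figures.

n₁/n₀ = exp[−(E₁−E₀)/kT] = exp(−(77.3 meV)/(44.8 meV)) = exp(-1.7254) = 0.178.

0.178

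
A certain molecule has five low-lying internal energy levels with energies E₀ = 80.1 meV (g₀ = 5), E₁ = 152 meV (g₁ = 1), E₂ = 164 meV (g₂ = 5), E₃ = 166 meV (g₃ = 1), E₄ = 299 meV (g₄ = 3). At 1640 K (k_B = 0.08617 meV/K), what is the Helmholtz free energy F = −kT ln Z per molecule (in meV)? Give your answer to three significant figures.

-239 meV

k_BT = 0.08617 × 1640 K = 141.32 meV.
Eᵢ/kT = 0.56680, 1.0756, 1.1605, 1.1746, 2.1158.
Z = Σ gᵢe^(−Eᵢ/kT) = 5·e^(−0.56680) + 1·e^(−1.0756) + 5·e^(−1.1605) + 1·e^(−1.1746) + 3·e^(−2.1158) = 2.8367 + 0.34109 + 1.5666 + 0.30894 + 0.36161 = 5.4149.
F = −kT ln Z = −141.32 × ln(5.4149) = −141.32 × 1.6892 = -239 meV.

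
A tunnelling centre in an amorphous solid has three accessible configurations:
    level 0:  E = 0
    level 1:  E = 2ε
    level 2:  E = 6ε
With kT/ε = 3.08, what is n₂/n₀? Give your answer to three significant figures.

n₂/n₀ = exp[−(E₂−E₀)/kT] = exp(−(6ε)/(3.08ε)) = exp(-1.9481) = 0.143.

0.143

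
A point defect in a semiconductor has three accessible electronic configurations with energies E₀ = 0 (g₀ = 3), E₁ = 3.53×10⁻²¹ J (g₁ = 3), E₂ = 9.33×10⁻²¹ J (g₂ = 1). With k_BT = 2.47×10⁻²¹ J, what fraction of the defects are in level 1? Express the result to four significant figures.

Eᵢ/kT = 0, 1.42915, 3.77733.
Z = Σ gᵢe^(−Eᵢ/kT) = 3·e^(−0) + 3·e^(−1.42915) + 1·e^(−3.77733) = 3.00000 + 0.718537 + 0.0228837 = 3.74142.
P₁ = g₁ e^(−E₁/kT) / Z = 0.718537/3.74142 = 0.1920.

0.1920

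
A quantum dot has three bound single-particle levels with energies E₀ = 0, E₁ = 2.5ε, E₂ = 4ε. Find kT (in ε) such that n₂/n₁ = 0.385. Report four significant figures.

1.571 ε

n₂/n₁ = exp[−(E₂−E₁)/kT] = 0.385.
⇒ (E₂−E₁)/kT = ln(1/0.385) = ln(2.59740) = 0.954511.
kT = 1.5ε / 0.954511 = 1.571 ε.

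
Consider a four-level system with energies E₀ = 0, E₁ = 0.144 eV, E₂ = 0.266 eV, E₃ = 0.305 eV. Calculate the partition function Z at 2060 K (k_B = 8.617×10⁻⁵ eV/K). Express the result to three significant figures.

Z = 1.85

k_BT = 8.617×10⁻⁵ × 2060 K = 0.17751 eV.
Eᵢ/kT = 0, 0.81122, 1.4985, 1.7182.
Z = Σ e^(−Eᵢ/kT) = e^(−0) + e^(−0.81122) + e^(−1.4985) + e^(−1.7182) = 1.0000 + 0.44432 + 0.22347 + 0.17939 = 1.8472.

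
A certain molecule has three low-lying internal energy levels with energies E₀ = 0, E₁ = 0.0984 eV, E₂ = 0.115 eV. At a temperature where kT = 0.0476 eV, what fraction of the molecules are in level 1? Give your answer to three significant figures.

Eᵢ/kT = 0, 2.0672, 2.4160.
Z = Σ e^(−Eᵢ/kT) = e^(−0) + e^(−2.0672) + e^(−2.4160) = 1.0000 + 0.12654 + 0.089278 = 1.2158.
P₁ = e^(−E₁/kT) / Z = 0.12654/1.2158 = 0.104.

0.104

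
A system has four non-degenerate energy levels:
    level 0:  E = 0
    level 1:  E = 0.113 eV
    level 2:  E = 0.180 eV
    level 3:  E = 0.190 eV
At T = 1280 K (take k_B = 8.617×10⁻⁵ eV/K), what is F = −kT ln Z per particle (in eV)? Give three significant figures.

-0.0607 eV

k_BT = 8.617×10⁻⁵ × 1280 K = 0.11030 eV.
Eᵢ/kT = 0, 1.0245, 1.6319, 1.7226.
Z = Σ e^(−Eᵢ/kT) = e^(−0) + e^(−1.0245) + e^(−1.6319) + e^(−1.7226) = 1.0000 + 0.35898 + 0.19556 + 0.17860 = 1.7331.
F = −kT ln Z = −0.11030 × ln(1.7331) = −0.11030 × 0.54991 = -0.0607 eV.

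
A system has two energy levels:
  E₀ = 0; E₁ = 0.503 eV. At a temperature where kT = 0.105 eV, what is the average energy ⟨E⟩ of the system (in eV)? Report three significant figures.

Eᵢ/kT = 0, 4.7905.
Z = Σ e^(−Eᵢ/kT) = e^(−0) + e^(−4.7905) = 1.0000 + 0.0083083 = 1.0083.
⟨E⟩ = Σ Eᵢ e^(−Eᵢ/kT) / Z = (0·1.0000 + 0.503·0.0083083) / 1.0083 = 0.00414 eV.

0.00414 eV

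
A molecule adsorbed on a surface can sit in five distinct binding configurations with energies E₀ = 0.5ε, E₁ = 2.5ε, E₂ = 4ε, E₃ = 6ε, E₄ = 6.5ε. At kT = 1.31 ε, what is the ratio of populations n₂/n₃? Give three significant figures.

4.60

n₂/n₃ = exp[−(E₂−E₃)/kT] = exp(−(-2ε)/(1.31ε)) = exp(1.5267) = 4.60.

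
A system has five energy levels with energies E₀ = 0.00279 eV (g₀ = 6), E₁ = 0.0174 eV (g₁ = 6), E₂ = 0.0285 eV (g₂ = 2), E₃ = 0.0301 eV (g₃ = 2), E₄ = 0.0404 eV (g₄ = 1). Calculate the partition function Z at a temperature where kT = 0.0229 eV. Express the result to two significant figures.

Eᵢ/kT = 0.1218, 0.7598, 1.245, 1.314, 1.764.
Z = Σ gᵢe^(−Eᵢ/kT) = 6·e^(−0.1218) + 6·e^(−0.7598) + 2·e^(−1.245) + 2·e^(−1.314) + 1·e^(−1.764) = 5.312 + 2.807 + 0.5759 + 0.5375 + 0.1714 = 9.404.

Z = 9.4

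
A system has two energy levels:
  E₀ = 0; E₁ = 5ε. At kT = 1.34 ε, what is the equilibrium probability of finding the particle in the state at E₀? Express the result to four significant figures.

Eᵢ/kT = 0, 3.73134.
Z = Σ e^(−Eᵢ/kT) = e^(−0) + e^(−3.73134) = 1.00000 + 0.0239607 = 1.02396.
P₀ = e^(−E₀/kT) / Z = 1.00000/1.02396 = 0.9766.

0.9766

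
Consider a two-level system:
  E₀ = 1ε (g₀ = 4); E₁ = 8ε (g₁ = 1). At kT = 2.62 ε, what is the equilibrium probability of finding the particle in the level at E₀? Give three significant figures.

Eᵢ/kT = 0.38168, 3.0534.
Z = Σ gᵢe^(−Eᵢ/kT) = 4·e^(−0.38168) + 1·e^(−3.0534) = 2.7309 + 0.047198 = 2.7781.
P₀ = g₀ e^(−E₀/kT) / Z = 2.7309/2.7781 = 0.983.

0.983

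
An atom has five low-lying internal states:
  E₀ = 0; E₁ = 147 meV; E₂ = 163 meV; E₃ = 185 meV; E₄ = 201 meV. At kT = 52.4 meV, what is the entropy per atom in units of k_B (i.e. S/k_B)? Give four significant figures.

Eᵢ/kT = 0, 2.80534, 3.11069, 3.53053, 3.83588.
Z = Σ e^(−Eᵢ/kT) = e^(−0) + e^(−2.80534) + e^(−3.11069) + e^(−3.53053) + e^(−3.83588) = 1.00000 + 0.0604862 + 0.0445702 + 0.0292894 + 0.0215823 = 1.15593.
⟨E⟩ = Σ EᵢPᵢ = 22.4174 meV.
S/k_B = ln Z + ⟨E⟩/kT = ln(1.15593) + 22.4174/52.4 = 0.144905 + 0.427813 = 0.5727.

0.5727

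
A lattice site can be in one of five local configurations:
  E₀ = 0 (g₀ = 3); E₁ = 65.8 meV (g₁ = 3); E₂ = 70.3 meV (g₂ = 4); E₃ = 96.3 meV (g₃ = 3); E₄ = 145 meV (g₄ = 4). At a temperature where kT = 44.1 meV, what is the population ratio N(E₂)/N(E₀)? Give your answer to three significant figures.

n₂/n₀ = (g₂/g₀) exp[−(E₂−E₀)/kT] = (4/3) × exp(−(70.3 meV)/(44.1 meV)) = (4/3) × exp(-1.5941) = 0.271.

0.271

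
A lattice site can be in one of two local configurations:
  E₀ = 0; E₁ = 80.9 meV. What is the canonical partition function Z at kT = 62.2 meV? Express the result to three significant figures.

Z = 1.27

Eᵢ/kT = 0, 1.3006.
Z = Σ e^(−Eᵢ/kT) = e^(−0) + e^(−1.3006) = 1.0000 + 0.27237 = 1.2724.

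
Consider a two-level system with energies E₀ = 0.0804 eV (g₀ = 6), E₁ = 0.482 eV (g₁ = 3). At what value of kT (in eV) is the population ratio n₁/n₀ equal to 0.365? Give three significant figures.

n₁/n₀ = (g₁/g₀) exp[−(E₁−E₀)/kT] = 0.365.
⇒ (E₁−E₀)/kT = ln((3/6)/0.365) = ln(1.3699) = 0.31474.
kT = 0.4016 eV / 0.31474 = 1.28 eV.

1.28 eV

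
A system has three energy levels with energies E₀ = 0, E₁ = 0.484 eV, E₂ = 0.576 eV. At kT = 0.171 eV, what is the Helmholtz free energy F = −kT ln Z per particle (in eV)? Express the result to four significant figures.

Eᵢ/kT = 0, 2.83041, 3.36842.
Z = Σ e^(−Eᵢ/kT) = e^(−0) + e^(−2.83041) + e^(−3.36842) = 1.00000 + 0.0589887 + 0.0344440 = 1.09343.
F = −kT ln Z = −0.171 × ln(1.09343) = −0.171 × 0.0893195 = -0.01527 eV.

-0.01527 eV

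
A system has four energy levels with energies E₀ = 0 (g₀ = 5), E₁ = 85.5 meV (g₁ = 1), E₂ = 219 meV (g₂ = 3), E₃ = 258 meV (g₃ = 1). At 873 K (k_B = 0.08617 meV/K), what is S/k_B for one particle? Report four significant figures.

1.880

k_BT = 0.08617 × 873 K = 75.2264 meV.
Eᵢ/kT = 0, 1.13657, 2.91121, 3.42965.
Z = Σ gᵢe^(−Eᵢ/kT) = 5·e^(−0) + 1·e^(−1.13657) + 3·e^(−2.91121) + 1·e^(−3.42965) = 5.00000 + 0.320918 + 0.163230 + 0.0323983 = 5.51655.
⟨E⟩ = Σ EᵢPᵢ = 12.9691 meV.
S/k_B = ln Z + ⟨E⟩/kT = ln(5.51655) + 12.9691/75.2264 = 1.70775 + 0.172401 = 1.880.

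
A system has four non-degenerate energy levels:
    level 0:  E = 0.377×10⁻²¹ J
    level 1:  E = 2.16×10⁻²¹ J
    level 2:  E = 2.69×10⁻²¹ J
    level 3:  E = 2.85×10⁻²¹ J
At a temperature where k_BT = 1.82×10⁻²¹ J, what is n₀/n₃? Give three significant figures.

3.89

n₀/n₃ = exp[−(E₀−E₃)/kT] = exp(−(-2.473 ×10⁻²¹ J)/(1.82 ×10⁻²¹ J)) = exp(1.3588) = 3.89.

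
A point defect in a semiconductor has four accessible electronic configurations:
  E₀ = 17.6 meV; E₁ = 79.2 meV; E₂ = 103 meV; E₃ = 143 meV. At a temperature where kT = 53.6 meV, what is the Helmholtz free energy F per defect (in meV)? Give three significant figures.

-8.14 meV

Eᵢ/kT = 0.32836, 1.4776, 1.9216, 2.6679.
Z = Σ e^(−Eᵢ/kT) = e^(−0.32836) + e^(−1.4776) + e^(−1.9216) + e^(−2.6679) = 0.72010 + 0.22818 + 0.14637 + 0.069398 = 1.1640.
F = −kT ln Z = −53.6 × ln(1.1640) = −53.6 × 0.15186 = -8.14 meV.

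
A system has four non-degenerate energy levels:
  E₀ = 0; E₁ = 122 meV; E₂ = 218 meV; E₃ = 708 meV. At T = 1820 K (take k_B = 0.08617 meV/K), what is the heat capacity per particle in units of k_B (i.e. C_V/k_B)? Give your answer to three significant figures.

0.380

k_BT = 0.08617 × 1820 K = 156.83 meV.
Eᵢ/kT = 0, 0.77791, 1.3900, 4.5144.
Z = Σ e^(−Eᵢ/kT) = e^(−0) + e^(−0.77791) + e^(−1.3900) + e^(−4.5144) = 1.0000 + 0.45937 + 0.24908 + 0.010950 = 1.7194.
⟨E⟩ = 68.684 meV, ⟨E²⟩ = 14053 meV².
C_V/k_B = (⟨E²⟩ − ⟨E⟩²)/(kT)² = (14053 − 4717.5)/24596 = 0.380.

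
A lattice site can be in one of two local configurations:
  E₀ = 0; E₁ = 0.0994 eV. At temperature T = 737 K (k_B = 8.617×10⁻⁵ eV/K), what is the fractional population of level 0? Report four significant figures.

0.8271

k_BT = 8.617×10⁻⁵ × 737 K = 0.0635073 eV.
Eᵢ/kT = 0, 1.56517.
Z = Σ e^(−Eᵢ/kT) = e^(−0) + e^(−1.56517) = 1.00000 + 0.209052 = 1.20905.
P₀ = e^(−E₀/kT) / Z = 1.00000/1.20905 = 0.8271.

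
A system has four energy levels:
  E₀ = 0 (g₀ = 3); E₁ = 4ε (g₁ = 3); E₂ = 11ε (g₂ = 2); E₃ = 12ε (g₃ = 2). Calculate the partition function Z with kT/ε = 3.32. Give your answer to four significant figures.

Z = 4.026

Eᵢ/kT = 0, 1.20482, 3.31325, 3.61446.
Z = Σ gᵢe^(−Eᵢ/kT) = 3·e^(−0) + 3·e^(−1.20482) + 2·e^(−3.31325) + 2·e^(−3.61446) = 3.00000 + 0.899238 + 0.0727954 + 0.0538629 = 4.02590.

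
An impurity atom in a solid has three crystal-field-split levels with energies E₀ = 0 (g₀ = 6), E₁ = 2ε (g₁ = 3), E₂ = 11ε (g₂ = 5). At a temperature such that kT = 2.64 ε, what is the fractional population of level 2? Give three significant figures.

0.0104

Eᵢ/kT = 0, 0.75758, 4.1667.
Z = Σ gᵢe^(−Eᵢ/kT) = 6·e^(−0) + 3·e^(−0.75758) + 5·e^(−4.1667) = 6.0000 + 1.4064 + 0.077517 = 7.4839.
P₂ = g₂ e^(−E₂/kT) / Z = 0.077517/7.4839 = 0.0104.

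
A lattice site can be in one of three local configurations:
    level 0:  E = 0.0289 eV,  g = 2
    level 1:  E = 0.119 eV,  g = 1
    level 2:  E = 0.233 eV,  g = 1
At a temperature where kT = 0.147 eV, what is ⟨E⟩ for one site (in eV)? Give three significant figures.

Eᵢ/kT = 0.19660, 0.80952, 1.5850.
Z = Σ gᵢe^(−Eᵢ/kT) = 2·e^(−0.19660) + 1·e^(−0.80952) + 1·e^(−1.5850) = 1.6430 + 0.44507 + 0.20495 = 2.2930.
⟨E⟩ = Σ Eᵢ gᵢe^(−Eᵢ/kT) / Z = (0.0289·1.6430 + 0.119·0.44507 + 0.233·0.20495) / 2.2930 = 0.0646 eV.

0.0646 eV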